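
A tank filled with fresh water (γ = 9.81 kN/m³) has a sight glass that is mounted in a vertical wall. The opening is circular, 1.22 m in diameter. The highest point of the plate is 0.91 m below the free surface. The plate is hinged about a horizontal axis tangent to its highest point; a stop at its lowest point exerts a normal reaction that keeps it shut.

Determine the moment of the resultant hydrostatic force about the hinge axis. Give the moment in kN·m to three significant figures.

M ≈ 11.7 kN·m

γ = 9.81 kN/m³.
The centroid is at the centre, 0.61 m below the top of the plate, so the centroid depth is h_c = 0.91 + 0.61 = 1.52 m.
A = π(0.61)² = 1.16899 m².
Resultant F = γ·h_c·A = 9.81 × 1.52 × 1.16899 = 17.431 kN.
I_c = πr⁴/4 = π × 0.61⁴/4 = 0.108745 m⁴.
Centre of pressure: y_p = y_c + I_c/(y_c·A) = 1.52 + 0.108745/(1.52 × 1.16899) = 1.52 + 0.0612005 = 1.5812 m along the plane.
The resultant acts 0.61 + 0.0612005 = 0.6712 m (along the plate) below the hinge at the top edge, so the moment about the hinge is M = F × 0.6712 = 17.431 × 0.6712 = 11.6997 kN·m.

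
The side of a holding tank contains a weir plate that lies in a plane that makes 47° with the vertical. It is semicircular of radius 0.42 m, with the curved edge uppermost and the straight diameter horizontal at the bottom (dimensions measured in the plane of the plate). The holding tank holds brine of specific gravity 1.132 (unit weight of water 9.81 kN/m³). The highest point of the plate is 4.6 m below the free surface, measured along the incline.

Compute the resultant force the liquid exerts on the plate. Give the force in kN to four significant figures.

γ = 1.132 × 9.81 = 11.10492 kN/m³.
The plate makes 47° with the vertical, i.e. θ = 90° − 47° = 43° to the horizontal. Measuring y along the incline from the free-surface line, vertical depth h = y·sinθ with sinθ = 0.681998.
The centroid lies 4r/(3π) = 0.178254 m above the diameter, so r − 4r/(3π) = 0.42 − 0.178254 = 0.241746 m below the topmost point, so y_c = 4.6 + 0.241746 = 4.84175 m and h_c = 4.84175 × 0.681998 = 3.30206 m.
A = πr²/2 = π × 0.42²/2 = 0.277088 m².
Resultant F = γ·h_c·A = 11.10492 × 3.30206 × 0.277088 = 10.1606 kN.

F ≈ 10.16 kN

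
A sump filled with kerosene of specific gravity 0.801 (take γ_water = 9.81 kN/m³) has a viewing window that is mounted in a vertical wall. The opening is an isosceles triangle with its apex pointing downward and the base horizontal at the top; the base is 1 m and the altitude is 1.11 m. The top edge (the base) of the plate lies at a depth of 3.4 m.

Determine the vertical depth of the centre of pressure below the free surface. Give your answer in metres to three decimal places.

γ = 0.801 × 9.81 = 7.85781 kN/m³.
With the apex down, the centroid sits h/3 = 1.11/3 = 0.37 m below the base (the top edge), so the centroid depth is h_c = 3.4 + 0.37 = 3.77 m.
A = ½ × 1 × 1.11 = 0.555 m².
Resultant F = γ·h_c·A = 7.85781 × 3.77 × 0.555 = 16.4413 kN.
I_c = b·h³/36 = 1 × 1.11³/36 = 0.0379898 m⁴.
Centre of pressure: y_p = y_c + I_c/(y_c·A) = 3.77 + 0.0379898/(3.77 × 0.555) = 3.77 + 0.0181565 = 3.78816 m along the plane.

h_p = 3.788 m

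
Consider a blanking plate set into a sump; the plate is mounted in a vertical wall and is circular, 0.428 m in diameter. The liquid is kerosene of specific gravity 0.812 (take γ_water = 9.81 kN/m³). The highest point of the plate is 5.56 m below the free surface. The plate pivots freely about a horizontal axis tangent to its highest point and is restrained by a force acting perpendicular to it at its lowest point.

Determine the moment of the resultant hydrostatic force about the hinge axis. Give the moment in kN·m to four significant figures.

M ≈ 1.429 kN·m

γ = 0.812 × 9.81 = 7.96572 kN/m³.
The centroid is at the centre, 0.214 m below the top of the plate, so the centroid depth is h_c = 5.56 + 0.214 = 5.774 m.
A = π(0.214)² = 0.143872 m².
Resultant F = γ·h_c·A = 7.96572 × 5.774 × 0.143872 = 6.61726 kN.
I_c = πr⁴/4 = π × 0.214⁴/4 = 0.00164719 m⁴.
Centre of pressure: y_p = y_c + I_c/(y_c·A) = 5.774 + 0.00164719/(5.774 × 0.143872) = 5.774 + 0.00198285 = 5.77598 m along the plane.
The resultant acts 0.214 + 0.00198285 = 0.215983 m (along the plate) below the hinge at the top edge, so the moment about the hinge is M = F × 0.215983 = 6.61726 × 0.215983 = 1.42922 kN·m.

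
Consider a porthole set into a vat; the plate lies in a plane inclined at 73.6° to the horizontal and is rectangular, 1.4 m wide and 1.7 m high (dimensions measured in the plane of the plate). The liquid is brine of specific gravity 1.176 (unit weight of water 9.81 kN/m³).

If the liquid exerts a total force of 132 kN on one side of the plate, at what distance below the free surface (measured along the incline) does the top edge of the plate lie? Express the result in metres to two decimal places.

y_top ≈ 4.16 m

γ = 1.176 × 9.81 = 11.53656 kN/m³.
A = 1.4 × 1.7 = 2.38 m².
From F = γ·h_c·A, the centroid depth is h_c = 132/(11.53656 × 2.38) = 4.80751 m.
Let θ = 73.6° be the plate's angle to the horizontal; measure y along the incline from where the plane meets the free surface. Vertical depth h = y·sinθ with sinθ = 0.959314.
Along the incline, y_c = h_c/sinθ = 4.80751/0.959314 = 5.0114 m.
The centroid lies 1.7/2 = 0.85 m below the top edge, so the top edge sits at y_top = 5.0114 − 0.85 = 4.1614 m along the incline.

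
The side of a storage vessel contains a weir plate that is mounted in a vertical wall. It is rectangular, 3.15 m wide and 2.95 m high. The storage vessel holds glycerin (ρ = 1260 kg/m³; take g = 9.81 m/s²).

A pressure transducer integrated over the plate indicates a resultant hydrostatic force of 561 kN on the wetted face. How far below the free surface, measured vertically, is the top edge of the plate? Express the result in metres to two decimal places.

d_top ≈ 3.41 m

γ = ρg = 1260 × 9.81 / 1000 = 12.3606 kN/m³.
A = 3.15 × 2.95 = 9.2925 m².
From F = γ·h_c·A, the centroid depth is h_c = 561/(12.3606 × 9.2925) = 4.88417 m.
The centroid lies 2.95/2 = 1.475 m below the top edge, so the top edge sits at h_top = 4.88417 − 1.475 = 3.40917 m below the surface.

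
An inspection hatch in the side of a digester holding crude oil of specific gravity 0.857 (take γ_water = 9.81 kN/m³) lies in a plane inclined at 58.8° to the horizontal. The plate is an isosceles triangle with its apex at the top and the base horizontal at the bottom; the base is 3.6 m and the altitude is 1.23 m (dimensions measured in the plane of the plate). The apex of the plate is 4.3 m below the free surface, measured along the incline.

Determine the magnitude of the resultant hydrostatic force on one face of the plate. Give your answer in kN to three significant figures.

F ≈ 81.5 kN

γ = 0.857 × 9.81 = 8.40717 kN/m³.
Let θ = 58.8° be the plate's angle to the horizontal; measure y along the incline from where the plane meets the free surface. Vertical depth h = y·sinθ with sinθ = 0.855364.
With the apex up, the centroid sits 2h/3 = 2 × 1.23/3 = 0.82 m below the apex, so y_c = 4.3 + 0.82 = 5.12 m and h_c = 5.12 × 0.855364 = 4.37946 m.
A = ½ × 3.6 × 1.23 = 2.214 m².
Resultant F = γ·h_c·A = 8.40717 × 4.37946 × 2.214 = 81.517 kN.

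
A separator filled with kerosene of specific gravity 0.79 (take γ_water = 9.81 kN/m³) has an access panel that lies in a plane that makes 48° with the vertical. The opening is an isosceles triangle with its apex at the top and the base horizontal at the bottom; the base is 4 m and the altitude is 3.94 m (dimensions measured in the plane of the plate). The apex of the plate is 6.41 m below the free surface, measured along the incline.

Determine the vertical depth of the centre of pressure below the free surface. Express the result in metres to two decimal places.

h_p = 6.11 m

γ = 0.79 × 9.81 = 7.7499 kN/m³.
The plate makes 48° with the vertical, i.e. θ = 90° − 48° = 42° to the horizontal. Measuring y along the incline from the free-surface line, vertical depth h = y·sinθ with sinθ = 0.669131.
With the apex up, the centroid sits 2h/3 = 2 × 3.94/3 = 2.62667 m below the apex, so y_c = 6.41 + 2.62667 = 9.03667 m and h_c = 9.03667 × 0.669131 = 6.04672 m.
A = ½ × 4 × 3.94 = 7.88 m².
Resultant F = γ·h_c·A = 7.7499 × 6.04672 × 7.88 = 369.268 kN.
I_c = b·h³/36 = 4 × 3.94³/36 = 6.79589 m⁴.
Centre of pressure: y_p = y_c + I_c/(y_c·A) = 9.03667 + 6.79589/(9.03667 × 7.88) = 9.03667 + 0.0954359 = 9.13211 m along the plane.
Vertically, h_p = y_p·sinθ = 9.13211 × 0.669131 = 6.11058 m.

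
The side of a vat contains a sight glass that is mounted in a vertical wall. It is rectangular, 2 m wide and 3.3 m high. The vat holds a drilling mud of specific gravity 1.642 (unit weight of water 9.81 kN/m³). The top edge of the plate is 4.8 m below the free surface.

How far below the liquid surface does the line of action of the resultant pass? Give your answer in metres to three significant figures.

h_p = 6.59 m

γ = 1.642 × 9.81 = 16.10802 kN/m³.
The centroid lies 3.3/2 = 1.65 m below the top edge, so the centroid depth is h_c = 4.8 + 1.65 = 6.45 m.
A = 2 × 3.3 = 6.6 m².
Resultant F = γ·h_c·A = 16.10802 × 6.45 × 6.6 = 685.718 kN.
I_c = b·h³/12 = 2 × 3.3³/12 = 5.9895 m⁴.
Centre of pressure: y_p = y_c + I_c/(y_c·A) = 6.45 + 5.9895/(6.45 × 6.6) = 6.45 + 0.140698 = 6.5907 m along the plane.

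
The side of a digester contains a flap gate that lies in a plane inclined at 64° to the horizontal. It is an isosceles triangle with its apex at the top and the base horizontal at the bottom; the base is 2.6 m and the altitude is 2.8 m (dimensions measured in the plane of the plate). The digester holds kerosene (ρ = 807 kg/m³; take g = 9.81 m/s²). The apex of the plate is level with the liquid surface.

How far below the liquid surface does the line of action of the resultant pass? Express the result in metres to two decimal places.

h_p = 1.89 m

γ = ρg = 807 × 9.81 / 1000 = 7.91667 kN/m³.
Let θ = 64° be the plate's angle to the horizontal; measure y along the incline from where the plane meets the free surface. Vertical depth h = y·sinθ with sinθ = 0.898794.
With the apex up, the centroid sits 2h/3 = 2 × 2.8/3 = 1.86667 m below the apex, so y_c = 1.86667 m and h_c = 1.86667 × 0.898794 = 1.67775 m.
A = ½ × 2.6 × 2.8 = 3.64 m².
Resultant F = γ·h_c·A = 7.91667 × 1.67775 × 3.64 = 48.3472 kN.
I_c = b·h³/36 = 2.6 × 2.8³/36 = 1.58542 m⁴.
Centre of pressure: y_p = y_c + I_c/(y_c·A) = 1.86667 + 1.58542/(1.86667 × 3.64) = 1.86667 + 0.233333 = 2.1 m along the plane.
Vertically, h_p = y_p·sinθ = 2.1 × 0.898794 = 1.88747 m.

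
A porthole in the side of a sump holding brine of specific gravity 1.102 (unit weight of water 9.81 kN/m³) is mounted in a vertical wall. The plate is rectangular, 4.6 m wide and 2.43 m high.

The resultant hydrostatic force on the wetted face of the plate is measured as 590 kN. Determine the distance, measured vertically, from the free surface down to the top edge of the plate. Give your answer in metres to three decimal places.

d_top ≈ 3.667 m

γ = 1.102 × 9.81 = 10.81062 kN/m³.
A = 4.6 × 2.43 = 11.178 m².
From F = γ·h_c·A, the centroid depth is h_c = 590/(10.81062 × 11.178) = 4.88244 m.
The centroid lies 2.43/2 = 1.215 m below the top edge, so the top edge sits at h_top = 4.88244 − 1.215 = 3.66744 m below the surface.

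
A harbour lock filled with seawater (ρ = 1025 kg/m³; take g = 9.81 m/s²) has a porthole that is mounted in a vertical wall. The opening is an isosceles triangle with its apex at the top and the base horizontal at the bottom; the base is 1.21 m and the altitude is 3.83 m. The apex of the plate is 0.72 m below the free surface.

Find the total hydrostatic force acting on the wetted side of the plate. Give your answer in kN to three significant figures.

γ = ρg = 1025 × 9.81 / 1000 = 10.05525 kN/m³.
With the apex up, the centroid sits 2h/3 = 2 × 3.83/3 = 2.55333 m below the apex, so the centroid depth is h_c = 0.72 + 2.55333 = 3.27333 m.
A = ½ × 1.21 × 3.83 = 2.31715 m².
Resultant F = γ·h_c·A = 10.05525 × 3.27333 × 2.31715 = 76.267 kN.

F ≈ 76.3 kN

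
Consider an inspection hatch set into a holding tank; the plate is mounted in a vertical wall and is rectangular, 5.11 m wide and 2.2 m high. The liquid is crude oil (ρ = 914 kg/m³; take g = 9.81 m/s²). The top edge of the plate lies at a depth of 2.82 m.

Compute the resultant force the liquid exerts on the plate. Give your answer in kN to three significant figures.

F ≈ 395 kN

γ = ρg = 914 × 9.81 / 1000 = 8.96634 kN/m³.
The centroid lies 2.2/2 = 1.1 m below the top edge, so the centroid depth is h_c = 2.82 + 1.1 = 3.92 m.
A = 5.11 × 2.2 = 11.242 m².
Resultant F = γ·h_c·A = 8.96634 × 3.92 × 11.242 = 395.134 kN.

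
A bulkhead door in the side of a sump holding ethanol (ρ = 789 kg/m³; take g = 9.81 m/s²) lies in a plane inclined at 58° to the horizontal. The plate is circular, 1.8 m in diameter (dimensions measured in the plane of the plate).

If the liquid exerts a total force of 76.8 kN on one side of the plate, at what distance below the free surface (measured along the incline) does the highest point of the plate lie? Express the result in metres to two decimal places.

y_top ≈ 3.70 m

γ = ρg = 789 × 9.81 / 1000 = 7.74009 kN/m³.
A = π(0.9)² = 2.54469 m².
From F = γ·h_c·A, the centroid depth is h_c = 76.8/(7.74009 × 2.54469) = 3.89924 m.
Let θ = 58° be the plate's angle to the horizontal; measure y along the incline from where the plane meets the free surface. Vertical depth h = y·sinθ with sinθ = 0.848048.
Along the incline, y_c = h_c/sinθ = 3.89924/0.848048 = 4.5979 m.
The centroid is at the centre, 0.9 m below the top of the plate, so the highest point sits at y_top = 4.5979 − 0.9 = 3.6979 m along the incline.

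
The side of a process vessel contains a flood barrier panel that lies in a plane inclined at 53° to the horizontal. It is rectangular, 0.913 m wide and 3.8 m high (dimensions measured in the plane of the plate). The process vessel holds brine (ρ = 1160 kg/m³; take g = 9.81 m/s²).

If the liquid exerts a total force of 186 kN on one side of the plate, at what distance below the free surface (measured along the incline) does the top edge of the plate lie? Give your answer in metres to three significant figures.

y_top ≈ 4.00 m

γ = ρg = 1160 × 9.81 / 1000 = 11.3796 kN/m³.
A = 0.913 × 3.8 = 3.4694 m².
From F = γ·h_c·A, the centroid depth is h_c = 186/(11.3796 × 3.4694) = 4.7112 m.
Let θ = 53° be the plate's angle to the horizontal; measure y along the incline from where the plane meets the free surface. Vertical depth h = y·sinθ with sinθ = 0.798636.
Along the incline, y_c = h_c/sinθ = 4.7112/0.798636 = 5.89906 m.
The centroid lies 3.8/2 = 1.9 m below the top edge, so the top edge sits at y_top = 5.89906 − 1.9 = 3.99906 m along the incline.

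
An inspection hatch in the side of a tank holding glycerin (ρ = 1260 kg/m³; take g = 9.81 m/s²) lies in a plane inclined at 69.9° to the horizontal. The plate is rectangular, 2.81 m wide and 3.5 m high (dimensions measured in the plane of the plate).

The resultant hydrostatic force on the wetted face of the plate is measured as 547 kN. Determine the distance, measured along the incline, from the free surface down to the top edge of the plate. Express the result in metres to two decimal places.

y_top ≈ 3.04 m

γ = ρg = 1260 × 9.81 / 1000 = 12.3606 kN/m³.
A = 2.81 × 3.5 = 9.835 m².
From F = γ·h_c·A, the centroid depth is h_c = 547/(12.3606 × 9.835) = 4.49959 m.
Let θ = 69.9° be the plate's angle to the horizontal; measure y along the incline from where the plane meets the free surface. Vertical depth h = y·sinθ with sinθ = 0.939094.
Along the incline, y_c = h_c/sinθ = 4.49959/0.939094 = 4.79142 m.
The centroid lies 3.5/2 = 1.75 m below the top edge, so the top edge sits at y_top = 4.79142 − 1.75 = 3.04142 m along the incline.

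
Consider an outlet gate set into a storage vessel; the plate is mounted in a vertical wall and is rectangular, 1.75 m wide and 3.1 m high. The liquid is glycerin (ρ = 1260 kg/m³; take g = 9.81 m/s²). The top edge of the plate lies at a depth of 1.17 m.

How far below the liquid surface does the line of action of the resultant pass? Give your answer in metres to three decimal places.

h_p = 3.014 m

γ = ρg = 1260 × 9.81 / 1000 = 12.3606 kN/m³.
The centroid lies 3.1/2 = 1.55 m below the top edge, so the centroid depth is h_c = 1.17 + 1.55 = 2.72 m.
A = 1.75 × 3.1 = 5.425 m².
Resultant F = γ·h_c·A = 12.3606 × 2.72 × 5.425 = 182.393 kN.
I_c = b·h³/12 = 1.75 × 3.1³/12 = 4.34452 m⁴.
Centre of pressure: y_p = y_c + I_c/(y_c·A) = 2.72 + 4.34452/(2.72 × 5.425) = 2.72 + 0.294424 = 3.01442 m along the plane.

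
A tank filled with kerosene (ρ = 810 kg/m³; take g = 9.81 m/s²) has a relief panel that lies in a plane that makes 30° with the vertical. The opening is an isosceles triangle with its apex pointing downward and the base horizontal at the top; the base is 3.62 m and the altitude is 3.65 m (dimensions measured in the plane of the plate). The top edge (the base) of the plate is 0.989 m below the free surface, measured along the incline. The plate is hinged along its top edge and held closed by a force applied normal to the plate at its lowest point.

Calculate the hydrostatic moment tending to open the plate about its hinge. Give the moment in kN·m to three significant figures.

M ≈ 156 kN·m

γ = ρg = 810 × 9.81 / 1000 = 7.9461 kN/m³.
The plate makes 30° with the vertical, i.e. θ = 90° − 30° = 60° to the horizontal. Measuring y along the incline from the free-surface line, vertical depth h = y·sinθ with sinθ = 0.866025.
With the apex down, the centroid sits h/3 = 3.65/3 = 1.21667 m below the base (the top edge), so y_c = 0.989 + 1.21667 = 2.20567 m and h_c = 2.20567 × 0.866025 = 1.91017 m.
A = ½ × 3.62 × 3.65 = 6.6065 m².
Resultant F = γ·h_c·A = 7.9461 × 1.91017 × 6.6065 = 100.276 kN.
I_c = b·h³/36 = 3.62 × 3.65³/36 = 4.88973 m⁴.
Centre of pressure: y_p = y_c + I_c/(y_c·A) = 2.20567 + 4.88973/(2.20567 × 6.6065) = 2.20567 + 0.335562 = 2.54123 m along the plane.
The resultant acts 1.21667 + 0.335562 = 1.55223 m (along the plate) below the hinge at the top edge, so the moment about the hinge is M = F × 1.55223 = 100.276 × 1.55223 = 155.651 kN·m.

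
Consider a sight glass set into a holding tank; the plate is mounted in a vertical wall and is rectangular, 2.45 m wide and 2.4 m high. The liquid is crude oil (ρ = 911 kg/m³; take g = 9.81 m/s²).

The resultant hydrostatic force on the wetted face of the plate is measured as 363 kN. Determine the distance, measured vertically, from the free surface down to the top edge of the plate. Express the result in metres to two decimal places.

d_top ≈ 5.71 m

γ = ρg = 911 × 9.81 / 1000 = 8.93691 kN/m³.
A = 2.45 × 2.4 = 5.88 m².
From F = γ·h_c·A, the centroid depth is h_c = 363/(8.93691 × 5.88) = 6.90783 m.
The centroid lies 2.4/2 = 1.2 m below the top edge, so the top edge sits at h_top = 6.90783 − 1.2 = 5.70783 m below the surface.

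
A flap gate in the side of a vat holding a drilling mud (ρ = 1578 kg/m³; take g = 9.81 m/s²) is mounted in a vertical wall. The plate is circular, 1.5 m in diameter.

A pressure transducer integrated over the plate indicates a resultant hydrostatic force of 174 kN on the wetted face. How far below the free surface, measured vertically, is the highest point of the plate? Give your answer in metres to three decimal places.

d_top ≈ 5.611 m

γ = ρg = 1578 × 9.81 / 1000 = 15.48018 kN/m³.
A = π(0.75)² = 1.76715 m².
From F = γ·h_c·A, the centroid depth is h_c = 174/(15.48018 × 1.76715) = 6.36063 m.
The centroid is at the centre, 0.75 m below the top of the plate, so the highest point sits at h_top = 6.36063 − 0.75 = 5.61063 m below the surface.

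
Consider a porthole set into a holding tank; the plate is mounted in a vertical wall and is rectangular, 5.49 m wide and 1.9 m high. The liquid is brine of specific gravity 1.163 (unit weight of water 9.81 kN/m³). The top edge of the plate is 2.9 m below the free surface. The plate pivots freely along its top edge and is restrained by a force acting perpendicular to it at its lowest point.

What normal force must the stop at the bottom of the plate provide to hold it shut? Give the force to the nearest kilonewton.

γ = 1.163 × 9.81 = 11.40903 kN/m³.
The centroid lies 1.9/2 = 0.95 m below the top edge, so the centroid depth is h_c = 2.9 + 0.95 = 3.85 m.
A = 5.49 × 1.9 = 10.431 m².
Resultant F = γ·h_c·A = 11.40903 × 3.85 × 10.431 = 458.179 kN.
I_c = b·h³/12 = 5.49 × 1.9³/12 = 3.13799 m⁴.
Centre of pressure: y_p = y_c + I_c/(y_c·A) = 3.85 + 3.13799/(3.85 × 10.431) = 3.85 + 0.0781385 = 3.92814 m along the plane.
The resultant acts 0.95 + 0.0781385 = 1.02814 m (along the plate) below the hinge at the top edge, so the moment about the hinge is M = F × 1.02814 = 458.179 × 1.02814 = 471.072 kN·m.
A normal force at the bottom, 1.9 m from the hinge, must supply this moment: P = 471.072/1.9 = 247.933 kN.

P ≈ 248 kN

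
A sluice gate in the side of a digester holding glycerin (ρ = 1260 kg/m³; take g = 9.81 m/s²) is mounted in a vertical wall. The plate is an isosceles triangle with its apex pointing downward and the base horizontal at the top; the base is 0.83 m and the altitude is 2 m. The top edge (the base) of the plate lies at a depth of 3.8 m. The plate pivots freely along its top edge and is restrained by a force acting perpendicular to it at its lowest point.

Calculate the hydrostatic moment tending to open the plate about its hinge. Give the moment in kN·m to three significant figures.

M ≈ 32.8 kN·m

γ = ρg = 1260 × 9.81 / 1000 = 12.3606 kN/m³.
With the apex down, the centroid sits h/3 = 2/3 = 0.666667 m below the base (the top edge), so the centroid depth is h_c = 3.8 + 0.666667 = 4.46667 m.
A = ½ × 0.83 × 2 = 0.83 m².
Resultant F = γ·h_c·A = 12.3606 × 4.46667 × 0.83 = 45.8249 kN.
I_c = b·h³/36 = 0.83 × 2³/36 = 0.184444 m⁴.
Centre of pressure: y_p = y_c + I_c/(y_c·A) = 4.46667 + 0.184444/(4.46667 × 0.83) = 4.46667 + 0.0497511 = 4.51642 m along the plane.
The resultant acts 0.666667 + 0.0497511 = 0.716418 m (along the plate) below the hinge at the top edge, so the moment about the hinge is M = F × 0.716418 = 45.8249 × 0.716418 = 32.8298 kN·m.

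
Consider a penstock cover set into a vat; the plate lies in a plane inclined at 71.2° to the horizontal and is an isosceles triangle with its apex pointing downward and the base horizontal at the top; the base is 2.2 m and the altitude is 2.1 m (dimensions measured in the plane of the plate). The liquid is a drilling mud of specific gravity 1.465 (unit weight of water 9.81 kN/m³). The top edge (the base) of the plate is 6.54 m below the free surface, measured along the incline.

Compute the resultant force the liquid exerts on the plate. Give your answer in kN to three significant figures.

γ = 1.465 × 9.81 = 14.37165 kN/m³.
Let θ = 71.2° be the plate's angle to the horizontal; measure y along the incline from where the plane meets the free surface. Vertical depth h = y·sinθ with sinθ = 0.946649.
With the apex down, the centroid sits h/3 = 2.1/3 = 0.7 m below the base (the top edge), so y_c = 6.54 + 0.7 = 7.24 m and h_c = 7.24 × 0.946649 = 6.85374 m.
A = ½ × 2.2 × 2.1 = 2.31 m².
Resultant F = γ·h_c·A = 14.37165 × 6.85374 × 2.31 = 227.534 kN.

F ≈ 228 kN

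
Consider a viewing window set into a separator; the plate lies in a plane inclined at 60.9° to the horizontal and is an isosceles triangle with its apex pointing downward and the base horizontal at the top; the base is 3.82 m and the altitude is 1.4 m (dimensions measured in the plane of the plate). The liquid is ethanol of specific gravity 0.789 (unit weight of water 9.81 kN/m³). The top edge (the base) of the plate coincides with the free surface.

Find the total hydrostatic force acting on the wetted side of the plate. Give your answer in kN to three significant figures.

γ = 0.789 × 9.81 = 7.74009 kN/m³.
Let θ = 60.9° be the plate's angle to the horizontal; measure y along the incline from where the plane meets the free surface. Vertical depth h = y·sinθ with sinθ = 0.873772.
With the apex down, the centroid sits h/3 = 1.4/3 = 0.466667 m below the base (the top edge), so y_c = 0.466667 m and h_c = 0.466667 × 0.873772 = 0.407761 m.
A = ½ × 3.82 × 1.4 = 2.674 m².
Resultant F = γ·h_c·A = 7.74009 × 0.407761 × 2.674 = 8.43943 kN.

F ≈ 8.44 kN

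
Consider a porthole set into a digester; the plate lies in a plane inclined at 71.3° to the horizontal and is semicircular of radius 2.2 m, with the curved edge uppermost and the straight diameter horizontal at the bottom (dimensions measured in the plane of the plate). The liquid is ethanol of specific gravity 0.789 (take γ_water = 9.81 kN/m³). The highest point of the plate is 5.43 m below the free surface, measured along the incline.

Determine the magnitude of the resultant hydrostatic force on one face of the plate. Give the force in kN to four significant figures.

F ≈ 373.2 kN

γ = 0.789 × 9.81 = 7.74009 kN/m³.
Let θ = 71.3° be the plate's angle to the horizontal; measure y along the incline from where the plane meets the free surface. Vertical depth h = y·sinθ with sinθ = 0.947210.
The centroid lies 4r/(3π) = 0.933709 m above the diameter, so r − 4r/(3π) = 2.2 − 0.933709 = 1.26629 m below the topmost point, so y_c = 5.43 + 1.26629 = 6.69629 m and h_c = 6.69629 × 0.947210 = 6.34279 m.
A = πr²/2 = π × 2.2²/2 = 7.60265 m².
Resultant F = γ·h_c·A = 7.74009 × 6.34279 × 7.60265 = 373.243 kN.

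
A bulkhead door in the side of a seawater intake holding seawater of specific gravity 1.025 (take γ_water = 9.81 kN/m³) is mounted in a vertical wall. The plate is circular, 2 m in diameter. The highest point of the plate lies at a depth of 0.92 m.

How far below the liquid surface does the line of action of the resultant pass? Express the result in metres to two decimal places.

h_p = 2.05 m

γ = 1.025 × 9.81 = 10.05525 kN/m³.
The centroid is at the centre, 1 m below the top of the plate, so the centroid depth is h_c = 0.92 + 1 = 1.92 m.
A = π(1)² = 3.14159 m².
Resultant F = γ·h_c·A = 10.05525 × 1.92 × 3.14159 = 60.6518 kN.
I_c = πr⁴/4 = π × 1⁴/4 = 0.785398 m⁴.
Centre of pressure: y_p = y_c + I_c/(y_c·A) = 1.92 + 0.785398/(1.92 × 3.14159) = 1.92 + 0.130208 = 2.05021 m along the plane.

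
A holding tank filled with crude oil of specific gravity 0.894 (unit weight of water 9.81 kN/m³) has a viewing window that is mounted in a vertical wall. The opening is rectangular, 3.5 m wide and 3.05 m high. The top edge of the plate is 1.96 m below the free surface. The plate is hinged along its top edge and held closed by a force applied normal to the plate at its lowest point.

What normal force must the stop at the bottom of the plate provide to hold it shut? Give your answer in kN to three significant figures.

γ = 0.894 × 9.81 = 8.77014 kN/m³.
The centroid lies 3.05/2 = 1.525 m below the top edge, so the centroid depth is h_c = 1.96 + 1.525 = 3.485 m.
A = 3.5 × 3.05 = 10.675 m².
Resultant F = γ·h_c·A = 8.77014 × 3.485 × 10.675 = 326.27 kN.
I_c = b·h³/12 = 3.5 × 3.05³/12 = 8.27535 m⁴.
Centre of pressure: y_p = y_c + I_c/(y_c·A) = 3.485 + 8.27535/(3.485 × 10.675) = 3.485 + 0.222441 = 3.70744 m along the plane.
The resultant acts 1.525 + 0.222441 = 1.74744 m (along the plate) below the hinge at the top edge, so the moment about the hinge is M = F × 1.74744 = 326.27 × 1.74744 = 570.137 kN·m.
A normal force at the bottom, 3.05 m from the hinge, must supply this moment: P = 570.137/3.05 = 186.93 kN.

P ≈ 187 kN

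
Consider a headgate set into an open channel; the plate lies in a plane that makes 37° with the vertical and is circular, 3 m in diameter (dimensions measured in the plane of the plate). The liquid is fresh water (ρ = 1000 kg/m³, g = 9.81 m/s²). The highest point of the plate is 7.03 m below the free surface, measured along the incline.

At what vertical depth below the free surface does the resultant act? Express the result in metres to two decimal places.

h_p = 6.87 m

γ = ρg = 1000 × 9.81 = 9810 N/m³ = 9.81 kN/m³.
The plate makes 37° with the vertical, i.e. θ = 90° − 37° = 53° to the horizontal. Measuring y along the incline from the free-surface line, vertical depth h = y·sinθ with sinθ = 0.798636.
The centroid is at the centre, 1.5 m below the top of the plate, so y_c = 7.03 + 1.5 = 8.53 m and h_c = 8.53 × 0.798636 = 6.81237 m.
A = π(1.5)² = 7.06858 m².
Resultant F = γ·h_c·A = 9.81 × 6.81237 × 7.06858 = 472.389 kN.
I_c = πr⁴/4 = π × 1.5⁴/4 = 3.97608 m⁴.
Centre of pressure: y_p = y_c + I_c/(y_c·A) = 8.53 + 3.97608/(8.53 × 7.06858) = 8.53 + 0.0659438 = 8.59594 m along the plane.
Vertically, h_p = y_p·sinθ = 8.59594 × 0.798636 = 6.86503 m.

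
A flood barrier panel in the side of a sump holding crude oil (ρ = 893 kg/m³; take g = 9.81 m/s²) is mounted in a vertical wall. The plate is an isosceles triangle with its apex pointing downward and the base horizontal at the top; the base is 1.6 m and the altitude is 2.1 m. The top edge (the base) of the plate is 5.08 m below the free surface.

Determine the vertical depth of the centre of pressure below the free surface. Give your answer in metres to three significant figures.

γ = ρg = 893 × 9.81 / 1000 = 8.76033 kN/m³.
With the apex down, the centroid sits h/3 = 2.1/3 = 0.7 m below the base (the top edge), so the centroid depth is h_c = 5.08 + 0.7 = 5.78 m.
A = ½ × 1.6 × 2.1 = 1.68 m².
Resultant F = γ·h_c·A = 8.76033 × 5.78 × 1.68 = 85.0663 kN.
I_c = b·h³/36 = 1.6 × 2.1³/36 = 0.4116 m⁴.
Centre of pressure: y_p = y_c + I_c/(y_c·A) = 5.78 + 0.4116/(5.78 × 1.68) = 5.78 + 0.0423875 = 5.82239 m along the plane.

h_p = 5.82 m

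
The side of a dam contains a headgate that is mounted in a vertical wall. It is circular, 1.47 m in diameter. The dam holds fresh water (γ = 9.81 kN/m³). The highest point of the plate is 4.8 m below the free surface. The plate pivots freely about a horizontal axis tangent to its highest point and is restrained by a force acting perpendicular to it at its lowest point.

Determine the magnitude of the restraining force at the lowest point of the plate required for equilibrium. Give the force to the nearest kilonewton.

γ = 9.81 kN/m³.
The centroid is at the centre, 0.735 m below the top of the plate, so the centroid depth is h_c = 4.8 + 0.735 = 5.535 m.
A = π(0.735)² = 1.69717 m².
Resultant F = γ·h_c·A = 9.81 × 5.535 × 1.69717 = 92.1535 kN.
I_c = πr⁴/4 = π × 0.735⁴/4 = 0.229213 m⁴.
Centre of pressure: y_p = y_c + I_c/(y_c·A) = 5.535 + 0.229213/(5.535 × 1.69717) = 5.535 + 0.0244004 = 5.5594 m along the plane.
The resultant acts 0.735 + 0.0244004 = 0.7594 m (along the plate) below the hinge at the top edge, so the moment about the hinge is M = F × 0.7594 = 92.1535 × 0.7594 = 69.9814 kN·m.
A normal force at the bottom, 1.47 m from the hinge, must supply this moment: P = 69.9814/1.47 = 47.6064 kN.

P ≈ 48 kN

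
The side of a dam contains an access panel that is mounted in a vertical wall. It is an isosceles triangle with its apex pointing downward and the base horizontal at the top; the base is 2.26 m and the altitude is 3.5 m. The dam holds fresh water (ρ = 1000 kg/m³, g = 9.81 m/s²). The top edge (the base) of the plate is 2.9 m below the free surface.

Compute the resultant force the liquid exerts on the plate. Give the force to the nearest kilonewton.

γ = ρg = 1000 × 9.81 = 9810 N/m³ = 9.81 kN/m³.
With the apex down, the centroid sits h/3 = 3.5/3 = 1.16667 m below the base (the top edge), so the centroid depth is h_c = 2.9 + 1.16667 = 4.06667 m.
A = ½ × 2.26 × 3.5 = 3.955 m².
Resultant F = γ·h_c·A = 9.81 × 4.06667 × 3.955 = 157.781 kN.

F ≈ 158 kN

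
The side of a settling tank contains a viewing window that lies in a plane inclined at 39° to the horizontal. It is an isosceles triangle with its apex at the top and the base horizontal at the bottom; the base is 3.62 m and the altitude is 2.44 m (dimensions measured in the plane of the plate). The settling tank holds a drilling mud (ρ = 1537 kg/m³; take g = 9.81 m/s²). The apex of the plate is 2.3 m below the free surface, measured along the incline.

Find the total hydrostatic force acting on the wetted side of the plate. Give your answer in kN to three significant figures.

F ≈ 165 kN

γ = ρg = 1537 × 9.81 / 1000 = 15.07797 kN/m³.
Let θ = 39° be the plate's angle to the horizontal; measure y along the incline from where the plane meets the free surface. Vertical depth h = y·sinθ with sinθ = 0.629320.
With the apex up, the centroid sits 2h/3 = 2 × 2.44/3 = 1.62667 m below the apex, so y_c = 2.3 + 1.62667 = 3.92667 m and h_c = 3.92667 × 0.629320 = 2.47113 m.
A = ½ × 3.62 × 2.44 = 4.4164 m².
Resultant F = γ·h_c·A = 15.07797 × 2.47113 × 4.4164 = 164.553 kN.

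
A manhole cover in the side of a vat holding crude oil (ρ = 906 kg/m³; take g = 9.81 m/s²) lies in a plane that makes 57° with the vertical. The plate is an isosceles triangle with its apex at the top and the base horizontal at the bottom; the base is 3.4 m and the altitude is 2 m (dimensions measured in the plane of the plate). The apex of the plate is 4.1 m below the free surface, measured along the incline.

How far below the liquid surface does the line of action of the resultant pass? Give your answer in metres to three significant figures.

γ = ρg = 906 × 9.81 / 1000 = 8.88786 kN/m³.
The plate makes 57° with the vertical, i.e. θ = 90° − 57° = 33° to the horizontal. Measuring y along the incline from the free-surface line, vertical depth h = y·sinθ with sinθ = 0.544639.
With the apex up, the centroid sits 2h/3 = 2 × 2/3 = 1.33333 m below the apex, so y_c = 4.1 + 1.33333 = 5.43333 m and h_c = 5.43333 × 0.544639 = 2.9592 m.
A = ½ × 3.4 × 2 = 3.4 m².
Resultant F = γ·h_c·A = 8.88786 × 2.9592 × 3.4 = 89.4232 kN.
I_c = b·h³/36 = 3.4 × 2³/36 = 0.755556 m⁴.
Centre of pressure: y_p = y_c + I_c/(y_c·A) = 5.43333 + 0.755556/(5.43333 × 3.4) = 5.43333 + 0.0408998 = 5.47423 m along the plane.
Vertically, h_p = y_p·sinθ = 5.47423 × 0.544639 = 2.98148 m.

h_p = 2.98 m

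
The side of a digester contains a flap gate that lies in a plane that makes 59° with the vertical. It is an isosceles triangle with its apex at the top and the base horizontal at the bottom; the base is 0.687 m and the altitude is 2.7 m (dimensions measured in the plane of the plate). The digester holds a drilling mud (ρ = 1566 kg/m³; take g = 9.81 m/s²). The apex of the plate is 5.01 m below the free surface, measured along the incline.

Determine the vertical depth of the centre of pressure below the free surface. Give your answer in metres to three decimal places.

h_p = 3.538 m

γ = ρg = 1566 × 9.81 / 1000 = 15.36246 kN/m³.
The plate makes 59° with the vertical, i.e. θ = 90° − 59° = 31° to the horizontal. Measuring y along the incline from the free-surface line, vertical depth h = y·sinθ with sinθ = 0.515038.
With the apex up, the centroid sits 2h/3 = 2 × 2.7/3 = 1.8 m below the apex, so y_c = 5.01 + 1.8 = 6.81 m and h_c = 6.81 × 0.515038 = 3.50741 m.
A = ½ × 0.687 × 2.7 = 0.92745 m².
Resultant F = γ·h_c·A = 15.36246 × 3.50741 × 0.92745 = 49.9733 kN.
I_c = b·h³/36 = 0.687 × 2.7³/36 = 0.375617 m⁴.
Centre of pressure: y_p = y_c + I_c/(y_c·A) = 6.81 + 0.375617/(6.81 × 0.92745) = 6.81 + 0.0594713 = 6.86947 m along the plane.
Vertically, h_p = y_p·sinθ = 6.86947 × 0.515038 = 3.53804 m.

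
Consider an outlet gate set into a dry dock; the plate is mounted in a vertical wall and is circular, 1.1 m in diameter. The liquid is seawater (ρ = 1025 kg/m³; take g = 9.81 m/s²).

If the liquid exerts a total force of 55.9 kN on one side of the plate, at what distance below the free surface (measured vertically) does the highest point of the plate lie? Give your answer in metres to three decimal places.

d_top ≈ 5.300 m

γ = ρg = 1025 × 9.81 / 1000 = 10.05525 kN/m³.
A = π(0.55)² = 0.950332 m².
From F = γ·h_c·A, the centroid depth is h_c = 55.9/(10.05525 × 0.950332) = 5.84983 m.
The centroid is at the centre, 0.55 m below the top of the plate, so the highest point sits at h_top = 5.84983 − 0.55 = 5.29983 m below the surface.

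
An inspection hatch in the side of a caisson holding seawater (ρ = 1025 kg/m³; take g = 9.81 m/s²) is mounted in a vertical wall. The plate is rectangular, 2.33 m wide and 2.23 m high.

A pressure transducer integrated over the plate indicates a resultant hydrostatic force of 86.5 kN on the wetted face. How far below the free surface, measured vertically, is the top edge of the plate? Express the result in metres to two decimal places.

γ = ρg = 1025 × 9.81 / 1000 = 10.05525 kN/m³.
A = 2.33 × 2.23 = 5.1959 m².
From F = γ·h_c·A, the centroid depth is h_c = 86.5/(10.05525 × 5.1959) = 1.65563 m.
The centroid lies 2.23/2 = 1.115 m below the top edge, so the top edge sits at h_top = 1.65563 − 1.115 = 0.54063 m below the surface.

d_top ≈ 0.54 m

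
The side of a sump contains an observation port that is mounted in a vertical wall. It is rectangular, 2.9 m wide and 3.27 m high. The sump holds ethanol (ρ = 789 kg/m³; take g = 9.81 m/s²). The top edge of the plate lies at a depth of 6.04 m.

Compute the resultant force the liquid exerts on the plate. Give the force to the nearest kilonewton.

F ≈ 563 kN

γ = ρg = 789 × 9.81 / 1000 = 7.74009 kN/m³.
The centroid lies 3.27/2 = 1.635 m below the top edge, so the centroid depth is h_c = 6.04 + 1.635 = 7.675 m.
A = 2.9 × 3.27 = 9.483 m².
Resultant F = γ·h_c·A = 7.74009 × 7.675 × 9.483 = 563.339 kN.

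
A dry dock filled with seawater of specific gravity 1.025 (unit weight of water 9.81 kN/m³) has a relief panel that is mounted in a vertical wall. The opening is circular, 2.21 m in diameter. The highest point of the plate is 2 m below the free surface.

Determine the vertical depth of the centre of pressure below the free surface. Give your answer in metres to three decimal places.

h_p = 3.203 m

γ = 1.025 × 9.81 = 10.05525 kN/m³.
The centroid is at the centre, 1.105 m below the top of the plate, so the centroid depth is h_c = 2 + 1.105 = 3.105 m.
A = π(1.105)² = 3.83596 m².
Resultant F = γ·h_c·A = 10.05525 × 3.105 × 3.83596 = 119.765 kN.
I_c = πr⁴/4 = π × 1.105⁴/4 = 1.17095 m⁴.
Centre of pressure: y_p = y_c + I_c/(y_c·A) = 3.105 + 1.17095/(3.105 × 3.83596) = 3.105 + 0.0983111 = 3.20331 m along the plane.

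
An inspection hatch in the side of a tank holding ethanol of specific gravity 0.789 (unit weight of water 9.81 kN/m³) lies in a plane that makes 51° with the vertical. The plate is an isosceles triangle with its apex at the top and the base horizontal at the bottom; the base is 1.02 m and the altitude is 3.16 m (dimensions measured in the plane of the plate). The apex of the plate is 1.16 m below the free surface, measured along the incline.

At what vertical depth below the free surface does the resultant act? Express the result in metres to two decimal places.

h_p = 2.16 m

γ = 0.789 × 9.81 = 7.74009 kN/m³.
The plate makes 51° with the vertical, i.e. θ = 90° − 51° = 39° to the horizontal. Measuring y along the incline from the free-surface line, vertical depth h = y·sinθ with sinθ = 0.629320.
With the apex up, the centroid sits 2h/3 = 2 × 3.16/3 = 2.10667 m below the apex, so y_c = 1.16 + 2.10667 = 3.26667 m and h_c = 3.26667 × 0.629320 = 2.05578 m.
A = ½ × 1.02 × 3.16 = 1.6116 m².
Resultant F = γ·h_c·A = 7.74009 × 2.05578 × 1.6116 = 25.6437 kN.
I_c = b·h³/36 = 1.02 × 3.16³/36 = 0.894044 m⁴.
Centre of pressure: y_p = y_c + I_c/(y_c·A) = 3.26667 + 0.894044/(3.26667 × 1.6116) = 3.26667 + 0.169823 = 3.43649 m along the plane.
Vertically, h_p = y_p·sinθ = 3.43649 × 0.629320 = 2.16265 m.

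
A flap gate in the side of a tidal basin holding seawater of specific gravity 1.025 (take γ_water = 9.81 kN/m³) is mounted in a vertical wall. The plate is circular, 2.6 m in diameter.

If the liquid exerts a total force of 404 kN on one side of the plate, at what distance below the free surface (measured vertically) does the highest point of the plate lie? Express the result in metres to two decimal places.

γ = 1.025 × 9.81 = 10.05525 kN/m³.
A = π(1.3)² = 5.30929 m².
From F = γ·h_c·A, the centroid depth is h_c = 404/(10.05525 × 5.30929) = 7.56749 m.
The centroid is at the centre, 1.3 m below the top of the plate, so the highest point sits at h_top = 7.56749 − 1.3 = 6.26749 m below the surface.

d_top ≈ 6.27 m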